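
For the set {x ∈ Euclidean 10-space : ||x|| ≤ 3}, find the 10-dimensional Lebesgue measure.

Volume = π^{10/2}·(3)^10/Γ(6) = 19683·π^5/40 ≈ 150585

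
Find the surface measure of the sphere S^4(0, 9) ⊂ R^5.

|∂B_5(9)| = 17496·π^2 ≈ 172679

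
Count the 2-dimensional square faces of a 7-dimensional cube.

Number of 2-faces = C(7,2) · 2^(7-2) = 21 · 32 = 672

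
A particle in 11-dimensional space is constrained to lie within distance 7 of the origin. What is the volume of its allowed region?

V = 18078415936·π^5/1485 ≈ 3.72549e+09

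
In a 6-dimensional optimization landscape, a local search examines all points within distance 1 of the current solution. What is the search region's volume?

The n-ball volume is π^(n/2)·r^n/Γ(n/2+1). With n=6, r=1: V = π^3/6 ≈ 5.16771.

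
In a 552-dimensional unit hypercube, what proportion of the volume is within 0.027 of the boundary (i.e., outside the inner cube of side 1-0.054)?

The inner cube has side 1-2·0.027 = 0.946 and volume (0.946)^552 ≈ 4.919e-14, so the shell holds 1 - 4.919e-14 of the volume.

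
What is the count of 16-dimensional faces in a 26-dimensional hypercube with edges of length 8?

Number of 16-faces = C(26,16) · 2^(26-16) = 5311735 · 1024 = 5439216640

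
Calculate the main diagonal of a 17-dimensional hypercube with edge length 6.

The space diagonal of an n-cube of side s is s√n. Here 6·√17 ≈ 24.7386.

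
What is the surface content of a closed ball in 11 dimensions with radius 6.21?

|∂B_11(6.21)| ≈ 1.76772e+09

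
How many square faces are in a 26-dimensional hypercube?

f_2(26-cube) = (26 choose 2) · 2^24 = 5452595200.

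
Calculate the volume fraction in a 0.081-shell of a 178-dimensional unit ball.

1 - (1-0.081)^178 ≈ 0.9999997048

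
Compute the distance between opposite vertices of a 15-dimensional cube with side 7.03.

The space diagonal of an n-cube of side s is s√n. Here 7.03·√15 ≈ 27.2271.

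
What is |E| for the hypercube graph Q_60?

Each of the 2^60 = 1152921504606846976 vertices has degree 60; total edges = 60·2^60/2 = 34587645138205409280.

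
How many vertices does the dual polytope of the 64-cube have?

Number of vertices = 2n = 128.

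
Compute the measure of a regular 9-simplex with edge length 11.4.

V = (11.4^9 / 9!) · √((9+1) / 2^9) ≈ 1252.41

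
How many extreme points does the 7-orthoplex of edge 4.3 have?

An n-cross-polytope has 2n vertices; here n = 7, giving 14.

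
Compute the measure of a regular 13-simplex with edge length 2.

V_13 = √(14) · 2^13 / (13! · 2^(13/2)) ≈ 5.43849e-08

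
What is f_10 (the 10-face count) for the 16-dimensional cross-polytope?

Each 10-face is the convex hull of 11 vertices, one chosen as ±e_i from each of 11 distinct axes: 2^11·C(16,11) = 8945664.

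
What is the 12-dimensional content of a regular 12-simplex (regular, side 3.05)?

V = (3.05^12 / 12!) · √((12+1) / 2^12) ≈ 7.62172e-05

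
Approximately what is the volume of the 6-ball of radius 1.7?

The n-ball volume is π^(n/2)·r^n/Γ(n/2+1). With n=6, r=1.7: V ≈ 124.736.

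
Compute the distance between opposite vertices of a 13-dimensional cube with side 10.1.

The space diagonal of an n-cube of side s is s√n. Here 10.1·√13 ≈ 36.4161.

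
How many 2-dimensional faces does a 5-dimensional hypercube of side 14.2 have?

Choose 2 of 5 axes to span the face (C(5,2) = 10 ways), then fix each of the remaining 3 coordinates at one of its two extreme values (2^3 = 8 ways): 10·8 = 80.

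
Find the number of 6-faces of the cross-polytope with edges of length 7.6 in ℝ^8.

Each 6-face is the convex hull of 7 vertices, one chosen as ±e_i from each of 7 distinct axes: 2^7·C(8,7) = 1024.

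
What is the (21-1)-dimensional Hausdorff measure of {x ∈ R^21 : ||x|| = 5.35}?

|∂B_21(5.35)| ≈ 1.08104e+14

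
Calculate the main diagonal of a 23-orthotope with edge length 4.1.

||(4.1,4.1,...,4.1)|| = √(23)·4.1 ≈ 19.6629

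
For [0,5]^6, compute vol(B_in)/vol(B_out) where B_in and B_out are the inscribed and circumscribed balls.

The radii are 5/2 and 5√6/2, so the volume ratio is (1/√6)^6 = 6^{-6/2} ≈ 0.00462963.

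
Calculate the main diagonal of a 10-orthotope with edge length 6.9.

Diagonal = √10 · 6.9 ≈ 21.8197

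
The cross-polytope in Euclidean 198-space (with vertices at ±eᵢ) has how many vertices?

Number of vertices = 2n = 396.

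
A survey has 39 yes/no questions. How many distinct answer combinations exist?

The 39-cube has 2^39 = 549755813888 vertices.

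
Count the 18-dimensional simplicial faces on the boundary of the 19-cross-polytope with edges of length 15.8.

Each 18-face is the convex hull of 19 vertices, one chosen as ±e_i from each of 19 distinct axes: 2^19·C(19,19) = 524288.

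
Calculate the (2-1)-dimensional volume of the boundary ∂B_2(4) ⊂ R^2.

|∂B_2(4)| = 2πr = 2π·4 ≈ 25.1327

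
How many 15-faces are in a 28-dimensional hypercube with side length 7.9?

f_15(28-cube) = (28 choose 15) · 2^13 = 306726174720.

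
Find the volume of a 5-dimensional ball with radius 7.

V = 134456·π^2/15 ≈ 88468.5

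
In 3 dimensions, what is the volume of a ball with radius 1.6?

The n-ball volume is π^(n/2)·r^n/Γ(n/2+1). With n=3, r=1.6: V ≈ 17.1573.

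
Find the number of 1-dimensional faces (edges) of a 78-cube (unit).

Each of the 2^78 = 302231454903657293676544 vertices has degree 78; total edges = 78·2^78/2 = 11787026741242634453385216.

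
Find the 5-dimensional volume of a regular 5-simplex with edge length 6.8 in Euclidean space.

Volume = 6.8^5 · √(6/2^5) / 5! ≈ 52.4643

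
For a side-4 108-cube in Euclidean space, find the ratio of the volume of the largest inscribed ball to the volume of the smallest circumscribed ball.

V_in / V_out = (r_in/r_out)^108 = (1/√108)^108 = 108^(-108/2) ≈ 1.56717e-110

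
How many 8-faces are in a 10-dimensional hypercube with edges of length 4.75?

f_8(10-cube) = (10 choose 8) · 2^2 = 180.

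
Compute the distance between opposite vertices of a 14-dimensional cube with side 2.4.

||(2.4,2.4,...,2.4)|| = √(14)·2.4 ≈ 8.97998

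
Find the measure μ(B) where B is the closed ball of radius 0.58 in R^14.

The n-ball volume is π^(n/2)·r^n/Γ(n/2+1). With n=14, r=0.58: V ≈ 0.000292153.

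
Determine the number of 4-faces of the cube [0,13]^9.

Number of 4-faces = C(9,4) · 2^(9-4) = 126 · 32 = 4032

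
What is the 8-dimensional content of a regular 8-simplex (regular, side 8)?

Volume = 8^8 · √(9/2^8) / 8! ≈ 78.019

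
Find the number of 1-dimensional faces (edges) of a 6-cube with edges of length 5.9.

Number of 1-faces = C(6,1)·2^(6-1) = 6·32 = 192.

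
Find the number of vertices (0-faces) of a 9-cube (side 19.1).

An n-cube has C(n,k)·2^(n-k) k-faces. Here C(9,0)·2^9 = 1·512 = 512.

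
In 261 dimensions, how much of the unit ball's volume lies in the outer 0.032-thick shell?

V(inner)/V(outer) = ((1-0.032)/1)^261 ≈ 0.0002058, so the shell fraction is 0.999794.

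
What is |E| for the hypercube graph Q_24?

The 24-cube has n·2^(n-1) = 24·2^23 = 24·8388608 = 201326592 edges.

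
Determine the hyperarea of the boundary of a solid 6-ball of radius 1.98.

|∂B_6(1.98)| ≈ 943.573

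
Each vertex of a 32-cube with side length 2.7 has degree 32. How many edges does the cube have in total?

Number of 1-faces = C(32,1)·2^(32-1) = 32·2147483648 = 68719476736.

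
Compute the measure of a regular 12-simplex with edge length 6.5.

Volume = 6.5^12 · √(13/2^12) / 12! ≈ 0.668983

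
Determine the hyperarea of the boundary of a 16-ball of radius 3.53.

|∂B_16(3.53)| ≈ 6.20039e+08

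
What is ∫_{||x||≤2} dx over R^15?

Volume = π^{15/2}·(2)^15/Γ(17/2) = 8388608·π^7/2027025 ≈ 12499.1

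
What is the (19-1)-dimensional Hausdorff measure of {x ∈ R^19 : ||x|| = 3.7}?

|∂B_19(3.7)| ≈ 1.49614e+10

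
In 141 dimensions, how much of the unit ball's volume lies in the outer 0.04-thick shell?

Shell fraction = 1 - (1-0.04)^141 ≈ 0.996836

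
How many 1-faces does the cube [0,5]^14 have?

An n-cube has n·2^(n-1) edges. With n = 14: 14·8192 = 114688.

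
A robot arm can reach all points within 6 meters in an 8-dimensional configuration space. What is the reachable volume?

V = 69984·π^4 ≈ 6.81708e+06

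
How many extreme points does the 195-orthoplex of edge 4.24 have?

An n-cross-polytope has 2n vertices; here n = 195, giving 390.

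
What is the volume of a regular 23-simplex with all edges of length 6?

V = (6^23 / 23!) · √((23+1) / 2^23) ≈ 5.16708e-08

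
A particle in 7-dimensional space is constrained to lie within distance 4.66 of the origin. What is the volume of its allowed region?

The n-ball volume is π^(n/2)·r^n/Γ(n/2+1). With n=7, r=4.66: V ≈ 225466.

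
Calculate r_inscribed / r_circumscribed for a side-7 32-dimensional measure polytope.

For an n-cube of any side s, the inradius is s/2 and the circumradius is s√n/2, so the ratio is 1/√32 ≈ 0.176777.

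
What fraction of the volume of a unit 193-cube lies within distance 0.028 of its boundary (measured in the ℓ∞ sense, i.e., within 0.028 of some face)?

The inner cube has side 1-2·0.028 = 0.944 and volume (0.944)^193 ≈ 1.478e-05, so the shell holds 0.999985 of the volume.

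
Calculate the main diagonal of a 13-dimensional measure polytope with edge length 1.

Diagonal = √13 · 1 ≈ 3.60555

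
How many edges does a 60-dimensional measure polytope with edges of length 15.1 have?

Each of the 2^60 = 1152921504606846976 vertices has degree 60; total edges = 60·2^60/2 = 34587645138205409280.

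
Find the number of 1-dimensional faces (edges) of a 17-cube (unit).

Number of 1-faces = C(17,1)·2^(17-1) = 17·65536 = 1114112.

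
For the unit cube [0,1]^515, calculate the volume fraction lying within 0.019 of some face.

The inner cube has side 1-2·0.019 = 0.962 and volume (0.962)^515 ≈ 2.164e-09, so the shell holds 0.9999999978 of the volume.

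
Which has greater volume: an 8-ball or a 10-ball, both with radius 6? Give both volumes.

V_8(6.0) ≈ 6.81708e+06. V_10(6.0) ≈ 1.54199e+08. The 10-ball is larger.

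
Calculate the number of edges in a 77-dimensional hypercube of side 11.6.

Each of the 2^77 = 151115727451828646838272 vertices has degree 77; total edges = 77·2^77/2 = 5817955506895402903273472.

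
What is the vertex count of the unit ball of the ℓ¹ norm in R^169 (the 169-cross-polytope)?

The vertices are ±e_1, ..., ±e_169, so there are 2·169 = 338.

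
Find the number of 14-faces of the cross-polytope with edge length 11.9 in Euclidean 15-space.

f_14(15-orthoplex) = 2^15 · (15 choose 15) = 32768.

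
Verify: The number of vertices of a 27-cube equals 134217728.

True. The 27-cube has 2^27 = 134217728 vertices.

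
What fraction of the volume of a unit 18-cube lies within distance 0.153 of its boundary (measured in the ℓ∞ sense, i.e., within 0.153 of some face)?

Shell fraction = 1 - (1-0.306)^18 ≈ 0.998605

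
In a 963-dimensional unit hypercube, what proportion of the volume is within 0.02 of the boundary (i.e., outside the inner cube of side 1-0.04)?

1 - (1 - 2·0.02)^963 = 1 - 0.96^963 ≈ 1 - 8.457e-18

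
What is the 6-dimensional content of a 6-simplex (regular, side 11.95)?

Volume = 11.95^6 · √(7/2^6) / 6! ≈ 1337.62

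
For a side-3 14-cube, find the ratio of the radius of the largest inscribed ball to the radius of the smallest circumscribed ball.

Ratio = (s/2)/(s√14/2) = 14^(-1/2) ≈ 0.267261.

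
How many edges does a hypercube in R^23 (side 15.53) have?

Each of the 2^23 = 8388608 vertices has degree 23; total edges = 23·2^23/2 = 96468992.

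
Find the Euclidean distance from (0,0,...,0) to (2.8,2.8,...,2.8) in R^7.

d = √(2.8² + 2.8² + ... + 2.8²) [7 terms] = √(7·2.8²) = 2.8√7 ≈ 7.4081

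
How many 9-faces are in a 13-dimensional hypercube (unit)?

Number of 9-faces = C(13,9) · 2^(13-9) = 715 · 16 = 11440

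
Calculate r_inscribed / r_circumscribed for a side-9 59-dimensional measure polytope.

r_in = 9/2 (half the side); r_out = 9√59/2 (half the diagonal). Ratio = 1/√59 ≈ 0.130189.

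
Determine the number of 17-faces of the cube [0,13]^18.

An n-cube has C(n,k)·2^(n-k) k-faces. Here C(18,17)·2^1 = 18·2 = 36.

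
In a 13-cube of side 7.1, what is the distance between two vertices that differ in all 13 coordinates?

||(7.1,7.1,...,7.1)|| = √(13)·7.1 ≈ 25.5994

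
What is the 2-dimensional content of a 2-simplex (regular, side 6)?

Area = (√3/4) · 6² = 15.5885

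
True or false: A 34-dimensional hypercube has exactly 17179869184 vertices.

True. The 34-cube has 2^34 = 17179869184 vertices.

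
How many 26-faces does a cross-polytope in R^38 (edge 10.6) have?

f_26(38-orthoplex) = 2^27 · (38 choose 27) = 161507183547121664.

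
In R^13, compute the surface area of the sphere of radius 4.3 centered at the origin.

|∂B_13(4.3)| ≈ 4.73049e+08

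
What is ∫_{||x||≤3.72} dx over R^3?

Volume = π^{3/2}·(3.72)^3/Γ(5/2) ≈ 215.634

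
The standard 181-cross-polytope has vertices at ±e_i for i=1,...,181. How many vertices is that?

An n-cross-polytope has 2n vertices; here n = 181, giving 362.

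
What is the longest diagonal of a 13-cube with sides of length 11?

d = √(11² + 11² + ... + 11²) [13 terms] = √(13·11²) = 11√13 ≈ 39.6611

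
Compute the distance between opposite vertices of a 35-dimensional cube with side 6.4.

d = √(6.4² + 6.4² + ... + 6.4²) [35 terms] = √(35·6.4²) = 6.4√35 ≈ 37.8629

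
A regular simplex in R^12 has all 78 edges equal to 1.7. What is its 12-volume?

V = (1.7^12 / 12!) · √((12+1) / 2^12) ≈ 6.85239e-08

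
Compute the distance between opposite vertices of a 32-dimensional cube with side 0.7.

||(0.7,0.7,...,0.7)|| = √(32)·0.7 ≈ 3.9598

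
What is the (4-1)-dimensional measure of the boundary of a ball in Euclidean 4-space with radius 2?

S = n·V_n(r)/r = 4·V_4(2)/2 (volume-to-surface relation), giving 16·π^2 ≈ 157.914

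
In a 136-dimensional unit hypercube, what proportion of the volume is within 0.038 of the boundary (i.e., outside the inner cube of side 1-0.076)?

Shell fraction = 1 - (1-0.076)^136 ≈ 0.999979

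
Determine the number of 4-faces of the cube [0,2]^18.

Choose 4 of 18 axes to span the face (C(18,4) = 3060 ways), then fix each of the remaining 14 coordinates at one of its two extreme values (2^14 = 16384 ways): 3060·16384 = 50135040.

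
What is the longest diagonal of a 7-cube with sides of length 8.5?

Diagonal = √7 · 8.5 ≈ 22.4889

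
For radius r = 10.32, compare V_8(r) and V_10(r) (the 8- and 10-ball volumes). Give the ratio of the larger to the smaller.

V_8(10.32) ≈ 5.22187e+08, V_10(10.32) ≈ 3.49434e+10. The 10-ball is larger by a factor of 66.92.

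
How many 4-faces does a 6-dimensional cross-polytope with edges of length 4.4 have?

f_4(6-orthoplex) = 2^5 · (6 choose 5) = 192.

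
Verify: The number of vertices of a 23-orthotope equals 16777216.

False. The 23-cube has 2^23 = 8388608 vertices.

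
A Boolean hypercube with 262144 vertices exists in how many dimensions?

n = log_2(262144) = 18.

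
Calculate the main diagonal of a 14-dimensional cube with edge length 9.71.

||(9.71,9.71,...,9.71)|| = √(14)·9.71 ≈ 36.3315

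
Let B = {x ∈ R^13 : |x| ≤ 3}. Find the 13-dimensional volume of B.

The n-ball volume is π^(n/2)·r^n/Γ(n/2+1). With n=13, r=3: V = 7558272·π^6/5005 ≈ 1.45184e+06.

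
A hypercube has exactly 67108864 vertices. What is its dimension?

n = log_2(67108864) = 26.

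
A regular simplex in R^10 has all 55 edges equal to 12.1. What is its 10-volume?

For a regular n-simplex with edge a, V = (a^n / n!)·√((n+1)/2^n). With a=12.1, n=10: V ≈ 1921.49.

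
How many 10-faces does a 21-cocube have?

Number of 10-faces = 2^(10+1) · C(21,10+1) = 2048 · 352716 = 722362368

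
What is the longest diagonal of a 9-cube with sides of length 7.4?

The space diagonal of an n-cube of side s is s√n. Here 7.4·√9 = 22.2.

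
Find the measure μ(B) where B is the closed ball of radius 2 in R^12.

The n-ball volume is π^(n/2)·r^n/Γ(n/2+1). With n=12, r=2: V = 256·π^6/45 ≈ 5469.24.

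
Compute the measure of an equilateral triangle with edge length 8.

Area = (√3/4) · 8² = 27.7128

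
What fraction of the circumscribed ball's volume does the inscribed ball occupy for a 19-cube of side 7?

The radii are 7/2 and 7√19/2, so the volume ratio is (1/√19)^19 = 19^{-19/2} ≈ 7.10953e-13.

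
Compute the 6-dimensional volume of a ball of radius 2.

The n-ball volume is π^(n/2)·r^n/Γ(n/2+1). With n=6, r=2: V = 32·π^3/3 ≈ 330.734.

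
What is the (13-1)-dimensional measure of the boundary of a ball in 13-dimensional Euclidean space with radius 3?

S_13(3) = 2·π^(13/2)·(3)^12 / Γ(13/2) = 2519424·π^6/385 ≈ 6.29129e+06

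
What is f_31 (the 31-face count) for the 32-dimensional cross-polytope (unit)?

f_31(32-orthoplex) = 2^32 · (32 choose 32) = 4294967296.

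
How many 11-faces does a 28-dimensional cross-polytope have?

Number of 11-faces = 2^(11+1) · C(28,11+1) = 4096 · 30421755 = 124607508480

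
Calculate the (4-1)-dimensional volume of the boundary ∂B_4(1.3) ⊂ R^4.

The surface area of an n-ball is 2π^(n/2) r^(n-1) / Γ(n/2). For n=4, r=1.3: 43.367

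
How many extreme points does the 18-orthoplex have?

The 18-dimensional cross-polytope has 2n = 2·18 = 36 vertices.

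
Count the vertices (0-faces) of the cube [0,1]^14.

Each vertex is a binary string of length 14, so there are 2^14 = 16384.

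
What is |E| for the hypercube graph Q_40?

Each of the 2^40 = 1099511627776 vertices has degree 40; total edges = 40·2^40/2 = 21990232555520.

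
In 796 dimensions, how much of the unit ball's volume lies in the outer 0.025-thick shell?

Shell fraction = 1 - (1-0.025)^796 ≈ 0.9999999982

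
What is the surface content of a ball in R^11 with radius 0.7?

The surface area of an n-ball is 2π^(n/2) r^(n-1) / Γ(n/2). For n=11, r=0.7: 0.585434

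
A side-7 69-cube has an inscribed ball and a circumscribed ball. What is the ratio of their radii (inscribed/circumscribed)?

r_in = 7/2 (half the side); r_out = 7√69/2 (half the diagonal). Ratio = 1/√69 ≈ 0.120386.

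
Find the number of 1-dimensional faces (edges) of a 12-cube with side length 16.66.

Each of the 2^12 = 4096 vertices has degree 12; total edges = 12·2^12/2 = 24576.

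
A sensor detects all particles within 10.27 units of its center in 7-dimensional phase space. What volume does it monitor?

The n-ball volume is π^(n/2)·r^n/Γ(n/2+1). With n=7, r=10.27: V ≈ 5.69342e+07.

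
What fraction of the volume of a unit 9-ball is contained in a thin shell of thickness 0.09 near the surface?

V(inner)/V(outer) = ((1-0.09)/1)^9 ≈ 0.4279, so the shell fraction is 0.57207.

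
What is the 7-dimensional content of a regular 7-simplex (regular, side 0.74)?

V = (0.74^7 / 7!) · √((7+1) / 2^7) ≈ 6.02742e-06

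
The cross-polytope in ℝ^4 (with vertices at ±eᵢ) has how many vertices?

The 4-dimensional cross-polytope has 2n = 2·4 = 8 vertices.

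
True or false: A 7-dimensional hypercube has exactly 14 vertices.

False. The 7-cube has 2^7 = 128 vertices.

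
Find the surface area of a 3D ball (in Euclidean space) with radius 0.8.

S = n·V_n(r)/r = 3·V_3(0.8)/0.8 (volume-to-surface relation), giving 4πr² = 4π·(0.8)² ≈ 8.04248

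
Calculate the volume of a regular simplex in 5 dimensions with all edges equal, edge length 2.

For a regular n-simplex with edge a, V = (a^n / n!)·√((n+1)/2^n). With a=2, n=5: V ≈ 0.11547.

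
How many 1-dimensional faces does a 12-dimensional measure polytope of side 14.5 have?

f_1(12-cube) = (12 choose 1) · 2^11 = 24576.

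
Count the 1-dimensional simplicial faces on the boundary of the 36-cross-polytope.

f_1(36-orthoplex) = 2^2 · (36 choose 2) = 2520.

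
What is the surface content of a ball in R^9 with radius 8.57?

S = n·V_n(r)/r = 9·V_9(8.57)/8.57 (volume-to-surface relation), giving 8.63787e+08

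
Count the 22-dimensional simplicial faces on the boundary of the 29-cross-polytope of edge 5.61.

An n-cross-polytope has 2^(k+1)·C(n,k+1) k-faces. Here 2^23·C(29,23) = 8388608·475020 = 3984756572160.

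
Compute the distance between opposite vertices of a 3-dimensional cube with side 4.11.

||(4.11,4.11,...,4.11)|| = √(3)·4.11 ≈ 7.11873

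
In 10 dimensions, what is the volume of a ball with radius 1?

V_10(1) = π^(10/2) · (1)^10 / Γ(10/2 + 1) = π^5/120 ≈ 2.55016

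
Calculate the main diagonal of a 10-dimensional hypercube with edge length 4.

The space diagonal of an n-cube of side s is s√n. Here 4·√10 ≈ 12.6491.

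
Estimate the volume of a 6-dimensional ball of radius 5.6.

Volume = π^{6/2}·(5.6)^6/Γ(4) ≈ 159377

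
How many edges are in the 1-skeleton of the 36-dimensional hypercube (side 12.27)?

Each of the 2^36 = 68719476736 vertices has degree 36; total edges = 36·2^36/2 = 1236950581248.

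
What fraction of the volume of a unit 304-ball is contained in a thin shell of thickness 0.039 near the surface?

1 - (1-0.039)^304 ≈ 0.999994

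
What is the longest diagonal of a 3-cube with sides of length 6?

Diagonal = √3 · 6 ≈ 10.3923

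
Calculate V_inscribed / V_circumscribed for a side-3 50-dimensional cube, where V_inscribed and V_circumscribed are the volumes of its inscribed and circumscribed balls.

V_in/V_out = n^(-n/2) = 50^(-50/2) ≈ 3.35544e-43.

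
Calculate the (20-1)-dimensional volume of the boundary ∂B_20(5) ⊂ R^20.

S_20(5) = 2·π^(20/2)·(5)^19 / Γ(20/2) = 3814697265625·π^10/36288 ≈ 9.84455e+12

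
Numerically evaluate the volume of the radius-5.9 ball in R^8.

V_8(5.9) = π^(8/2) · (5.9)^8 / Γ(8/2 + 1) ≈ 5.95942e+06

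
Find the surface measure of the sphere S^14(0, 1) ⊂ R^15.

S = n·V_n(r)/r = 15·V_15(1)/1 (volume-to-surface relation), giving 256·π^7/135135 ≈ 5.72165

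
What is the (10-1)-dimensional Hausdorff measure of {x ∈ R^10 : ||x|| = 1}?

The surface area of an n-ball is 2π^(n/2) r^(n-1) / Γ(n/2). For n=10, r=1: π^5/12 ≈ 25.5016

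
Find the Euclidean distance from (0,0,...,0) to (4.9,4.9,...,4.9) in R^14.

Diagonal = √14 · 4.9 ≈ 18.3341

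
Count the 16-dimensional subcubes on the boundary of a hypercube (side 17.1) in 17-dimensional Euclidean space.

Choose 16 of 17 axes to span the face (C(17,16) = 17 ways), then fix each of the remaining 1 coordinate at one of its two extreme values (2^1 = 2 ways): 17·2 = 34.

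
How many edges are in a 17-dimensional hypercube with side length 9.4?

f_1(17-cube) = (17 choose 1) · 2^16 = 1114112.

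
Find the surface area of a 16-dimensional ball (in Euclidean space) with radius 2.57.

The surface area of an n-ball is 2π^(n/2) r^(n-1) / Γ(n/2). For n=16, r=2.57: 5.30634e+06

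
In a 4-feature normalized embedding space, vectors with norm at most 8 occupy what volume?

V = 2048·π^2 ≈ 20212.9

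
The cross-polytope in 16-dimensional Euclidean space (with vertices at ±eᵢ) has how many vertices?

The 16-dimensional cross-polytope has 2n = 2·16 = 32 vertices.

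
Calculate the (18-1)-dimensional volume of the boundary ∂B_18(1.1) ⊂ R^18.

The surface area of an n-ball is 2π^(n/2) r^(n-1) / Γ(n/2). For n=18, r=1.1: 7.47367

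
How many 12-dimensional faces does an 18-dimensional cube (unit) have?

An n-cube has C(n,k)·2^(n-k) k-faces. Here C(18,12)·2^6 = 18564·64 = 1188096.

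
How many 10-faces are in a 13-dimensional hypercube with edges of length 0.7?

An n-cube has C(n,k)·2^(n-k) k-faces. Here C(13,10)·2^3 = 286·8 = 2288.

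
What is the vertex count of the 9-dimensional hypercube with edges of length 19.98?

Number of vertices = 2^9 = 512.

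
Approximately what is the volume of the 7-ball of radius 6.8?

V_7(6.8) = π^(7/2) · (6.8)^7 / Γ(7/2 + 1) ≈ 3.17645e+06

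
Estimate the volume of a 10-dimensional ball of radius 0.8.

V_10(0.8) = π^(10/2) · (0.8)^10 / Γ(10/2 + 1) ≈ 0.273822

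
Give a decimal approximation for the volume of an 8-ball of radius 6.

V = 69984·π^4 ≈ 6.81708e+06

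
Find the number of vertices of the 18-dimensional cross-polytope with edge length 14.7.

The 18-dimensional cross-polytope has 2n = 2·18 = 36 vertices.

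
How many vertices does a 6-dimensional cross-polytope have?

The 6-dimensional cross-polytope has 2n = 2·6 = 12 vertices.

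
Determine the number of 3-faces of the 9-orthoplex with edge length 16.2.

Number of 3-faces = 2^(3+1) · C(9,3+1) = 16 · 126 = 2016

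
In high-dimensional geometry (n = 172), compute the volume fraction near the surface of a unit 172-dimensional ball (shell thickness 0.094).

1 - (1-0.094)^172 ≈ 0.9999999577 ≈ 99.999996%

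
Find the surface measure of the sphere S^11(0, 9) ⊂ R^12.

S = n·V_n(r)/r = 12·V_12(9)/9 (volume-to-surface relation), giving 10460353203·π^6/20 ≈ 5.02824e+11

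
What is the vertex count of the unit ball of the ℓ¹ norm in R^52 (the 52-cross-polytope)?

An n-cross-polytope has 2n vertices; here n = 52, giving 104.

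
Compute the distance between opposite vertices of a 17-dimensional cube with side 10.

The space diagonal of an n-cube of side s is s√n. Here 10·√17 ≈ 41.2311.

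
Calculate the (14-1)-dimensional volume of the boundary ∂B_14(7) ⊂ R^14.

The surface area of an n-ball is 2π^(n/2) r^(n-1) / Γ(n/2). For n=14, r=7: 96889010407·π^7/360 ≈ 8.1287e+11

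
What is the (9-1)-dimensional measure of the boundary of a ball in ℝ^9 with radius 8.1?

S_9(8.1) = 2·π^(9/2)·(8.1)^8 / Γ(9/2) ≈ 5.50098e+08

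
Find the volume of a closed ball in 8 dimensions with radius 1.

V = π^4/24 ≈ 4.05871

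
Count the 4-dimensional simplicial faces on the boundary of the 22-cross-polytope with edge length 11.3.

Each 4-face is the convex hull of 5 vertices, one chosen as ±e_i from each of 5 distinct axes: 2^5·C(22,5) = 842688.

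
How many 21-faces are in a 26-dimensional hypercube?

Choose 21 of 26 axes to span the face (C(26,21) = 65780 ways), then fix each of the remaining 5 coordinates at one of its two extreme values (2^5 = 32 ways): 65780·32 = 2104960.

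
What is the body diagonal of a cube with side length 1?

d = √(1² + 1² + ... + 1²) [3 terms] = √(3·1²) = 1√3 ≈ 1.73205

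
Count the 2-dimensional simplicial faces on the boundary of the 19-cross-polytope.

f_2(19-orthoplex) = 2^3 · (19 choose 3) = 7752.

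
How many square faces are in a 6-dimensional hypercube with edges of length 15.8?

Number of 2-faces = C(6,2) · 2^(6-2) = 15 · 16 = 240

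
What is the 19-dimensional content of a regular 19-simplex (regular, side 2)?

V_19 = √(20) · 2^19 / (19! · 2^(19/2)) ≈ 2.66198e-14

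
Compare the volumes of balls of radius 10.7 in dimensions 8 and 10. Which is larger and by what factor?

V_8(10.7) ≈ 6.97362e+08, V_10(10.7) ≈ 5.01656e+10. The 10-ball is larger by a factor of 71.94.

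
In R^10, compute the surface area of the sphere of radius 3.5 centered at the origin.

S = n·V_n(r)/r = 10·V_10(3.5)/3.5 (volume-to-surface relation), giving 40353607·π^5/6144 ≈ 2.00993e+06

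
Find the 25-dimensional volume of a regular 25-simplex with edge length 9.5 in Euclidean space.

V_25 = √(26) · 9.5^25 / (25! · 2^(25/2)) ≈ 0.000157419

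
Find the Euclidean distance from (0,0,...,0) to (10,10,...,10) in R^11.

d = √(10² + 10² + ... + 10²) [11 terms] = √(11·10²) = 10√11 ≈ 33.1662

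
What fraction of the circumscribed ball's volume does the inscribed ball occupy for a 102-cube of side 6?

V_in/V_out = n^(-n/2) = 102^(-102/2) ≈ 3.64243e-103.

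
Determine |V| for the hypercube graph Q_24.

The 24-cube has 2^24 = 16777216 vertices.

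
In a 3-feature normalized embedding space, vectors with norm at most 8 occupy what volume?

Volume = π^{3/2}·(8)^3/Γ(5/2) = 2048·π/3 ≈ 2144.66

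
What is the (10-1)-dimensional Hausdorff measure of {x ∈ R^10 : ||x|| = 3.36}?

S = n·V_n(r)/r = 10·V_10(3.36)/3.36 (volume-to-surface relation), giving 1.39194e+06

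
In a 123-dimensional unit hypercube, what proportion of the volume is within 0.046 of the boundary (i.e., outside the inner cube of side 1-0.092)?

The inner cube has side 1-2·0.046 = 0.908 and volume (0.908)^123 ≈ 6.991e-06, so the shell holds 0.999993 of the volume.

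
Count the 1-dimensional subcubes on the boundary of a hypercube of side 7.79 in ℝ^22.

Number of 1-faces = C(22,1) · 2^(22-1) = 22 · 2097152 = 46137344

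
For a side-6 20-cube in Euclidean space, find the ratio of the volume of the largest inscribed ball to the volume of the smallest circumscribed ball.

V_in/V_out = n^(-n/2) = 20^(-20/2) ≈ 9.76562e-14.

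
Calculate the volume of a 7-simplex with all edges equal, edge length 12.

V = (12^7 / 7!) · √((7+1) / 2^7) ≈ 1777.37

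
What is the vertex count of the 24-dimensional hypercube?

The 24-cube has 2^24 = 16777216 vertices.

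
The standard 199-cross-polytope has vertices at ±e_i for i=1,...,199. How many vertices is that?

The 199-dimensional cross-polytope has 2n = 2·199 = 398 vertices.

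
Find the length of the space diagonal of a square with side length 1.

Diagonal = √2 · 1 ≈ 1.41421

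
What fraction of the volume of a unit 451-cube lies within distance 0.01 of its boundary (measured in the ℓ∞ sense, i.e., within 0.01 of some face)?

1 - (1 - 2·0.01)^451 = 1 - 0.98^451 ≈ 0.99989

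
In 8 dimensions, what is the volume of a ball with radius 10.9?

Volume = π^{8/2}·(10.9)^8/Γ(5) ≈ 8.08724e+08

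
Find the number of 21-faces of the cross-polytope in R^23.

f_21(23-orthoplex) = 2^22 · (23 choose 22) = 96468992.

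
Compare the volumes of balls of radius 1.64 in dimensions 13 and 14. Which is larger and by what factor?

V_13(1.64) ≈ 565.342, V_14(1.64) ≈ 610.144. The 14-ball is larger by a factor of 1.079.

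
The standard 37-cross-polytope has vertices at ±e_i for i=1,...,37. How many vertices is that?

An n-cross-polytope has 2n vertices; here n = 37, giving 74.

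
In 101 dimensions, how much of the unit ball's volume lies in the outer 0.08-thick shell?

1 - (1-0.08)^101 ≈ 0.99978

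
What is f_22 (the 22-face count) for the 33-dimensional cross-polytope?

f_22(33-orthoplex) = 2^23 · (33 choose 23) = 776458280632320.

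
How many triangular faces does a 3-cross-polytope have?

An n-cross-polytope has 2^(k+1)·C(n,k+1) k-faces. Here 2^3·C(3,3) = 8·1 = 8.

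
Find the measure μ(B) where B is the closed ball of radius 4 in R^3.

V_3(4) = π^(3/2) · (4)^3 / Γ(3/2 + 1) = 256·π/3 ≈ 268.083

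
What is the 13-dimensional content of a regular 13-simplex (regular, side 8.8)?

For a regular n-simplex with edge a, V = (a^n / n!)·√((n+1)/2^n). With a=8.8, n=13: V ≈ 12.5998.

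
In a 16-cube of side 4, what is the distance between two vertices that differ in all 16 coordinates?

||(4,4,...,4)|| = √(16)·4 = 16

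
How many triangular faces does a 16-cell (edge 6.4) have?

f_2(4-orthoplex) = 2^3 · (4 choose 3) = 32.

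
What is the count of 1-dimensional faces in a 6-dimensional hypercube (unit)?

An n-cube has C(n,k)·2^(n-k) k-faces. Here C(6,1)·2^5 = 6·32 = 192.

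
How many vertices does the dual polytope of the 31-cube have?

An n-cross-polytope has 2n vertices; here n = 31, giving 62.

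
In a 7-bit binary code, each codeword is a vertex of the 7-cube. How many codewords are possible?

The 7-cube has 2^7 = 128 vertices.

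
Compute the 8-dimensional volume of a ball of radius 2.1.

V_8(2.1) = π^(8/2) · (2.1)^8 / Γ(8/2 + 1) ≈ 1535.12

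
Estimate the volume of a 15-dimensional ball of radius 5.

Volume = π^{15/2}·(5)^15/Γ(17/2) = 312500000000·π^7/81081 ≈ 1.16407e+10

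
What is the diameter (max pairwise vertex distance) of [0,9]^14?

Diagonal = √14 · 9 ≈ 33.6749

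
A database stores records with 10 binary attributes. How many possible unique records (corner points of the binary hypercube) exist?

Number of vertices = 2^10 = 1024.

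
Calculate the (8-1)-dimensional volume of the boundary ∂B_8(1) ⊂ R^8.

S = n·V_n(r)/r = 8·V_8(1)/1 (volume-to-surface relation), giving π^4/3 ≈ 32.4697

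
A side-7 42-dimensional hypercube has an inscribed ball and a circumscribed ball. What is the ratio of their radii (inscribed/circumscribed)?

Ratio = (s/2)/(s√42/2) = 42^(-1/2) ≈ 0.154303.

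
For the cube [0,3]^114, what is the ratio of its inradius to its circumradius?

For an n-cube of any side s, the inradius is s/2 and the circumradius is s√n/2, so the ratio is 1/√114 ≈ 0.0936586.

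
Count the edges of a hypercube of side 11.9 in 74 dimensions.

Each of the 2^74 = 18889465931478580854784 vertices has degree 74; total edges = 74·2^74/2 = 698910239464707491627008.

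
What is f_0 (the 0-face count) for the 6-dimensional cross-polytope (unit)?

An n-cross-polytope has 2^(k+1)·C(n,k+1) k-faces. Here 2^1·C(6,1) = 2·6 = 12.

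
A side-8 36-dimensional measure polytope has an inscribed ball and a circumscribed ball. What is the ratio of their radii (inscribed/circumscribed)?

For an n-cube of any side s, the inradius is s/2 and the circumradius is s√n/2, so the ratio is 1/√36 ≈ 0.166667.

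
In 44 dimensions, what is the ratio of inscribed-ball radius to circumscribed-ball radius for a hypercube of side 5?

Ratio = (s/2)/(s√44/2) = 44^(-1/2) ≈ 0.150756.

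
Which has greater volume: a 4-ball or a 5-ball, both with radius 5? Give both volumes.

V_4(5) ≈ 3084.25. V_5(5) ≈ 16449.3. The 5-ball is larger.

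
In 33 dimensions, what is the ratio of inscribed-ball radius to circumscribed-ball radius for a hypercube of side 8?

r_in / r_out = (8/2) / (8√33/2) = 1/√33 ≈ 0.174078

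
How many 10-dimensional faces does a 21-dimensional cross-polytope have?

Each 10-face is the convex hull of 11 vertices, one chosen as ±e_i from each of 11 distinct axes: 2^11·C(21,11) = 722362368.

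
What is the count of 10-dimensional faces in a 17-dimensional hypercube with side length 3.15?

Number of 10-faces = C(17,10) · 2^(17-10) = 19448 · 128 = 2489344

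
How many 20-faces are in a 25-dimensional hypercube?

f_20(25-cube) = (25 choose 20) · 2^5 = 1700160.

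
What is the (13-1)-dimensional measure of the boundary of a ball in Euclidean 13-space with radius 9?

The surface area of an n-ball is 2π^(n/2) r^(n-1) / Γ(n/2). For n=13, r=9: 1338925209984·π^6/385 ≈ 3.34345e+12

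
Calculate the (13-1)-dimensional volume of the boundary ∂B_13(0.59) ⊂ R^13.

The surface area of an n-ball is 2π^(n/2) r^(n-1) / Γ(n/2). For n=13, r=0.59: 0.0210624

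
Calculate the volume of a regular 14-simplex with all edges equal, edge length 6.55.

For a regular n-simplex with edge a, V = (a^n / n!)·√((n+1)/2^n). With a=6.55, n=14: V ≈ 0.092855.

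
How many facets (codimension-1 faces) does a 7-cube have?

Number of 6-faces = C(7,6) · 2^(7-6) = 7 · 2 = 14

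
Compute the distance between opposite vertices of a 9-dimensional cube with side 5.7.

d = √(5.7² + 5.7² + ... + 5.7²) [9 terms] = √(9·5.7²) = 5.7√9 = 17.1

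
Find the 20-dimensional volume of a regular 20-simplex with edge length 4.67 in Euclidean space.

V = (4.67^20 / 20!) · √((20+1) / 2^20) ≈ 4.47737e-08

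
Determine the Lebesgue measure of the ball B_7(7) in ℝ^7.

V = 1882384·π^3/15 ≈ 3.89105e+06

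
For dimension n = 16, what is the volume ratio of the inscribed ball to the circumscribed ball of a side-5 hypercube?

V_in / V_out = (r_in/r_out)^16 = (1/√16)^16 = 16^(-16/2) ≈ 2.32831e-10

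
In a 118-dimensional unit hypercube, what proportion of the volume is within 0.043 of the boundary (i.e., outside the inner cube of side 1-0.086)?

1 - (1 - 2·0.043)^118 = 1 - 0.914^118 ≈ 0.999975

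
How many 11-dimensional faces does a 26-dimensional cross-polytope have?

Each 11-face is the convex hull of 12 vertices, one chosen as ±e_i from each of 12 distinct axes: 2^12·C(26,12) = 39557939200.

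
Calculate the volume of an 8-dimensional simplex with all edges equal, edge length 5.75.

For a regular n-simplex with edge a, V = (a^n / n!)·√((n+1)/2^n). With a=5.75, n=8: V ≈ 5.55678.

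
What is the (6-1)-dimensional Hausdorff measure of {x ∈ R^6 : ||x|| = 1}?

The surface area of an n-ball is 2π^(n/2) r^(n-1) / Γ(n/2). For n=6, r=1: π^3 ≈ 31.0063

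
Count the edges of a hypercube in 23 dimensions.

The 23-cube has n·2^(n-1) = 23·2^22 = 23·4194304 = 96468992 edges.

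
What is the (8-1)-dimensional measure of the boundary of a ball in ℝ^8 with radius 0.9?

S = n·V_n(r)/r = 8·V_8(0.9)/0.9 (volume-to-surface relation), giving 15.5302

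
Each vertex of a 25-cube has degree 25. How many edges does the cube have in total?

The 25-cube has n·2^(n-1) = 25·2^24 = 25·16777216 = 419430400 edges.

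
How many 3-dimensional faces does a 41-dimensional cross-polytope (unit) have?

f_3(41-orthoplex) = 2^4 · (41 choose 4) = 1620320.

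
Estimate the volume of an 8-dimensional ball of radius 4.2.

V_8(4.2) = π^(8/2) · (4.2)^8 / Γ(8/2 + 1) ≈ 392991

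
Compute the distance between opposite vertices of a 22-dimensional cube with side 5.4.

||(5.4,5.4,...,5.4)|| = √(22)·5.4 ≈ 25.3282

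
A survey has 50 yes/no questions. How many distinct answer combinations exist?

The 50-cube has 2^50 = 1125899906842624 vertices.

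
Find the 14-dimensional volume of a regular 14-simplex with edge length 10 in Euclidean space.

V = (10^14 / 14!) · √((14+1) / 2^14) ≈ 34.7078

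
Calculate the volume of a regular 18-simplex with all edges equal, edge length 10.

V_18 = √(19) · 10^18 / (18! · 2^(18/2)) ≈ 1.32974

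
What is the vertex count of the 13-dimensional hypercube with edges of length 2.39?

Each vertex is a binary string of length 13, so there are 2^13 = 8192.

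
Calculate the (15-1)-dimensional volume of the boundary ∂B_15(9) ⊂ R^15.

S_15(9) = 2·π^(15/2)·(9)^14 / Γ(15/2) = 216905884017408·π^7/5005 ≈ 1.30893e+14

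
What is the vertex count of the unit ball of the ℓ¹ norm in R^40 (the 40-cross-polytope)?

The vertices are ±e_1, ..., ±e_40, so there are 2·40 = 80.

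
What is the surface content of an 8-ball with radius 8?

|∂B_8(8)| = 2097152·π^4/3 ≈ 6.80939e+07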